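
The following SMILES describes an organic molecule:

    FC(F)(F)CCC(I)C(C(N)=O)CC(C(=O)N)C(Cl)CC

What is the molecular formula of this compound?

Walk through each heavy atom and fill implicit hydrogens from standard valence (C 4, N 3, O 2, S 2, halogen 1):
  atom 1: F (halogen, monovalent) → 0 H
  atom 2: C, bond orders sum to 4 (valence 4) → 0 H
  atom 3: F (halogen, monovalent) → 0 H
  atom 4: F (halogen, monovalent) → 0 H
  atom 5: C, bond orders sum to 2 (valence 4) → 2 H
  atom 6: C, bond orders sum to 2 (valence 4) → 2 H
  atom 7: C, bond orders sum to 3 (valence 4) → 1 H
  atom 8: I (halogen, monovalent) → 0 H
  atom 9: C, bond orders sum to 3 (valence 4) → 1 H
  atom 10: C, bond orders sum to 4 (valence 4) → 0 H
  atom 11: N, bond orders sum to 1 (valence 3) → 2 H
  atom 12: O, bond orders sum to 2 (valence 2) → 0 H
  atom 13: C, bond orders sum to 2 (valence 4) → 2 H
  atom 14: C, bond orders sum to 3 (valence 4) → 1 H
  atom 15: C, bond orders sum to 4 (valence 4) → 0 H
  atom 16: O, bond orders sum to 2 (valence 2) → 0 H
  atom 17: N, bond orders sum to 1 (valence 3) → 2 H
  atom 18: C, bond orders sum to 3 (valence 4) → 1 H
  atom 19: Cl (halogen, monovalent) → 0 H
  atom 20: C, bond orders sum to 2 (valence 4) → 2 H
  atom 21: C, bond orders sum to 1 (valence 4) → 3 H
Totals → C:12, H:19, Cl:1, F:3, I:1, N:2, O:2.
In Hill order: C12H19ClF3IN2O2.

C12H19ClF3IN2O2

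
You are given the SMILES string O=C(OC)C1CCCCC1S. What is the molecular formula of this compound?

C8H14O2S

Walk through each heavy atom and fill implicit hydrogens from standard valence (C 4, N 3, O 2, S 2, halogen 1):
  atom 1: O, bond orders sum to 2 (valence 2) → 0 H
  atom 2: C, bond orders sum to 4 (valence 4) → 0 H
  atom 3: O, bond orders sum to 2 (valence 2) → 0 H
  atom 4: C, bond orders sum to 1 (valence 4) → 3 H
  atom 5: C, bond orders sum to 3 (valence 4) → 1 H
  atom 6: C, bond orders sum to 2 (valence 4) → 2 H
  atom 7: C, bond orders sum to 2 (valence 4) → 2 H
  atom 8: C, bond orders sum to 2 (valence 4) → 2 H
  atom 9: C, bond orders sum to 2 (valence 4) → 2 H
  atom 10: C, bond orders sum to 3 (valence 4) → 1 H
  atom 11: S, bond orders sum to 1 (valence 2) → 1 H
Totals → C:8, H:14, O:2, S:1.
In Hill order: C8H14O2S.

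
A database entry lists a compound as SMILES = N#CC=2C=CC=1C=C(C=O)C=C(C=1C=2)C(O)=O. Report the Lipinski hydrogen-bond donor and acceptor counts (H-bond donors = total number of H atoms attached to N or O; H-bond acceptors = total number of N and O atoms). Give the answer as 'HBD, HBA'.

1, 4

Donors: find every N or O and count the H atoms it carries.
  atom 1 (N): bond orders sum to 3 → 0 H
  atom 10 (O): bond orders sum to 2 → 0 H
  atom 16 (O): bond orders sum to 1 → 1 H
  atom 17 (O): bond orders sum to 2 → 0 H
Lipinski HBD = 1.
Acceptors: N atoms = 1, O atoms = 3 → HBA = 4.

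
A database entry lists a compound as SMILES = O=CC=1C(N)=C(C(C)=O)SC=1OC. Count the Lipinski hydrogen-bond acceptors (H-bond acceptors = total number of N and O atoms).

N atoms: 1; O atoms: 3.
Lipinski HBA = 1 + 3 = 4.

4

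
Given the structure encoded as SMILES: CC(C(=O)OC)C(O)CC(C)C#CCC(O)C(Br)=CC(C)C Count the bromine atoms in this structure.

Scan the SMILES for Br atoms (remember two-letter symbols like Cl and Br are single atoms).
Bromine count: 1.

1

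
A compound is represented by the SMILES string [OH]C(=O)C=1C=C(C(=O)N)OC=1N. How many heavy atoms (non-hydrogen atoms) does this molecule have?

12

Every atom symbol written in the SMILES (organic subset) is one heavy atom; implicit H are not written.
Heavy atoms by element → C:6, N:2, O:4.
Total: 12.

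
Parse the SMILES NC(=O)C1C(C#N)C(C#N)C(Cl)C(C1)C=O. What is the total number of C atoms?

Count every carbon token in the SMILES (each C, including those in ring-closure positions and inside branches).
Carbon count: 10.

10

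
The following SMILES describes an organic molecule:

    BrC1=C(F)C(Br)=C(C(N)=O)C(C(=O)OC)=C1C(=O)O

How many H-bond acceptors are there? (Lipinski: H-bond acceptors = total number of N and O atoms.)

N atoms: 1; O atoms: 5.
Lipinski HBA = 1 + 5 = 6.

6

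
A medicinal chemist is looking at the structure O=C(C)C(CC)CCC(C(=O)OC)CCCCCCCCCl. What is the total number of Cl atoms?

Scan the SMILES for Cl atoms (remember two-letter symbols like Cl and Br are single atoms).
Chlorine count: 1.

1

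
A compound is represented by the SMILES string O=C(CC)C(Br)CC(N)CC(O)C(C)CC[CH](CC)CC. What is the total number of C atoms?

17

Count every carbon token in the SMILES (each C, including those in ring-closure positions and inside branches).
Carbon count: 17.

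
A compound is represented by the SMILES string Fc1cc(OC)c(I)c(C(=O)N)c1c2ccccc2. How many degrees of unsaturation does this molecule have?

9

Molecular formula: C14H11FINO2.
DoU = (2C + 2 + N − H − X) / 2, where X is the halogen count and O/S are ignored.
    = (2·14 + 2 + 1 − 11 − 2) / 2 = 18 / 2 = 9.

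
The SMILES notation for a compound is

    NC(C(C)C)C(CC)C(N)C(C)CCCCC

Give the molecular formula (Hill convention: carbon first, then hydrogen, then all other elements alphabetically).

Walk through each heavy atom and fill implicit hydrogens from standard valence (C 4, N 3, O 2, S 2, halogen 1):
  atom 1: N, bond orders sum to 1 (valence 3) → 2 H
  atom 2: C, bond orders sum to 3 (valence 4) → 1 H
  atom 3: C, bond orders sum to 3 (valence 4) → 1 H
  atom 4: C, bond orders sum to 1 (valence 4) → 3 H
  atom 5: C, bond orders sum to 1 (valence 4) → 3 H
  atom 6: C, bond orders sum to 3 (valence 4) → 1 H
  atom 7: C, bond orders sum to 2 (valence 4) → 2 H
  atom 8: C, bond orders sum to 1 (valence 4) → 3 H
  atom 9: C, bond orders sum to 3 (valence 4) → 1 H
  atom 10: N, bond orders sum to 1 (valence 3) → 2 H
  atom 11: C, bond orders sum to 3 (valence 4) → 1 H
  atom 12: C, bond orders sum to 1 (valence 4) → 3 H
  atom 13: C, bond orders sum to 2 (valence 4) → 2 H
  atom 14: C, bond orders sum to 2 (valence 4) → 2 H
  atom 15: C, bond orders sum to 2 (valence 4) → 2 H
  atom 16: C, bond orders sum to 2 (valence 4) → 2 H
  atom 17: C, bond orders sum to 1 (valence 4) → 3 H
Totals → C:15, H:34, N:2.
In Hill order: C15H34N2.

C15H34N2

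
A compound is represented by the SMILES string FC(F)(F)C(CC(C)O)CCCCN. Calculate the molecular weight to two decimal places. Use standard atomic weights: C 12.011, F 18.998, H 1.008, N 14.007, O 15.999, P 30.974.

213.24 g/mol

First, the molecular formula is C9H18F3NO (counting implicit H from valence).
  C: 9 × 12.011 = 108.099
  F: 3 × 18.998 = 56.994
  H: 18 × 1.008 = 18.144
  N: 1 × 14.007 = 14.007
  O: 1 × 15.999 = 15.999
Sum: 9×12.011 + 3×18.998 + 18×1.008 + 1×14.007 + 1×15.999 = 213.243 → 213.24 g/mol.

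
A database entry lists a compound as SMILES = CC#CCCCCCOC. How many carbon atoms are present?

9

Count every carbon token in the SMILES (each C, including those in ring-closure positions and inside branches).
Carbon count: 9.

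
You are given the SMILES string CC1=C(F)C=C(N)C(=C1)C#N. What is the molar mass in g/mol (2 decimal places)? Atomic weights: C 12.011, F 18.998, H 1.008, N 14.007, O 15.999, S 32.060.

150.16 g/mol

First, the molecular formula is C8H7FN2 (counting implicit H from valence).
  C: 8 × 12.011 = 96.088
  F: 1 × 18.998 = 18.998
  H: 7 × 1.008 = 7.056
  N: 2 × 14.007 = 28.014
Sum: 8×12.011 + 1×18.998 + 7×1.008 + 2×14.007 = 150.156 → 150.16 g/mol.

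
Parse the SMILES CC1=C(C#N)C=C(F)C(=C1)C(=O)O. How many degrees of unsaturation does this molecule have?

Degree of unsaturation = (number of rings) + (number of π bonds).
Ring closures in the SMILES: 1.
π bonds: 4 double bonds (each 1 DoU), 1 triple bond (each 2 DoU) → 6 DoU from unsaturation.
Total DoU = 1 + 6 = 7.

7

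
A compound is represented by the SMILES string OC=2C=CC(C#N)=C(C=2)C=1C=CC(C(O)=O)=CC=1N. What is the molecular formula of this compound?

Walk through each heavy atom and fill implicit hydrogens from standard valence (C 4, N 3, O 2, S 2, halogen 1):
  atom 1: O, bond orders sum to 1 (valence 2) → 1 H
  atom 2: C, bond orders sum to 4 (valence 4) → 0 H
  atom 3: C, bond orders sum to 3 (valence 4) → 1 H
  atom 4: C, bond orders sum to 3 (valence 4) → 1 H
  atom 5: C, bond orders sum to 4 (valence 4) → 0 H
  atom 6: C, bond orders sum to 4 (valence 4) → 0 H
  atom 7: N, bond orders sum to 3 (valence 3) → 0 H
  atom 8: C, bond orders sum to 4 (valence 4) → 0 H
  atom 9: C, bond orders sum to 3 (valence 4) → 1 H
  atom 10: C, bond orders sum to 4 (valence 4) → 0 H
  atom 11: C, bond orders sum to 3 (valence 4) → 1 H
  atom 12: C, bond orders sum to 3 (valence 4) → 1 H
  atom 13: C, bond orders sum to 4 (valence 4) → 0 H
  atom 14: C, bond orders sum to 4 (valence 4) → 0 H
  atom 15: O, bond orders sum to 1 (valence 2) → 1 H
  atom 16: O, bond orders sum to 2 (valence 2) → 0 H
  atom 17: C, bond orders sum to 3 (valence 4) → 1 H
  atom 18: C, bond orders sum to 4 (valence 4) → 0 H
  atom 19: N, bond orders sum to 1 (valence 3) → 2 H
Totals → C:14, H:10, N:2, O:3.
In Hill order: C14H10N2O3.

C14H10N2O3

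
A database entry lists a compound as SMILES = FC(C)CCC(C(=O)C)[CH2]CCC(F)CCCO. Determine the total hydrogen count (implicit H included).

26

Walk through each heavy atom and fill implicit hydrogens from standard valence (C 4, N 3, O 2, S 2, halogen 1):
  atom 1: F (halogen, monovalent) → 0 H
  atom 2: C, bond orders sum to 3 (valence 4) → 1 H
  atom 3: C, bond orders sum to 1 (valence 4) → 3 H
  atom 4: C, bond orders sum to 2 (valence 4) → 2 H
  atom 5: C, bond orders sum to 2 (valence 4) → 2 H
  atom 6: C, bond orders sum to 3 (valence 4) → 1 H
  atom 7: C, bond orders sum to 4 (valence 4) → 0 H
  atom 8: O, bond orders sum to 2 (valence 2) → 0 H
  atom 9: C, bond orders sum to 1 (valence 4) → 3 H
  atom 10: C with explicit H count 2
  atom 11: C, bond orders sum to 2 (valence 4) → 2 H
  atom 12: C, bond orders sum to 2 (valence 4) → 2 H
  atom 13: C, bond orders sum to 3 (valence 4) → 1 H
  atom 14: F (halogen, monovalent) → 0 H
  atom 15: C, bond orders sum to 2 (valence 4) → 2 H
  atom 16: C, bond orders sum to 2 (valence 4) → 2 H
  atom 17: C, bond orders sum to 2 (valence 4) → 2 H
  atom 18: O, bond orders sum to 1 (valence 2) → 1 H
Total hydrogens: 26.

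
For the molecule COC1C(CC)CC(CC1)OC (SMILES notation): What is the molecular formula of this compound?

Walk through each heavy atom and fill implicit hydrogens from standard valence (C 4, N 3, O 2, S 2, halogen 1):
  atom 1: C, bond orders sum to 1 (valence 4) → 3 H
  atom 2: O, bond orders sum to 2 (valence 2) → 0 H
  atom 3: C, bond orders sum to 3 (valence 4) → 1 H
  atom 4: C, bond orders sum to 3 (valence 4) → 1 H
  atom 5: C, bond orders sum to 2 (valence 4) → 2 H
  atom 6: C, bond orders sum to 1 (valence 4) → 3 H
  atom 7: C, bond orders sum to 2 (valence 4) → 2 H
  atom 8: C, bond orders sum to 3 (valence 4) → 1 H
  atom 9: C, bond orders sum to 2 (valence 4) → 2 H
  atom 10: C, bond orders sum to 2 (valence 4) → 2 H
  atom 11: O, bond orders sum to 2 (valence 2) → 0 H
  atom 12: C, bond orders sum to 1 (valence 4) → 3 H
Totals → C:10, H:20, O:2.
In Hill order: C10H20O2.

C10H20O2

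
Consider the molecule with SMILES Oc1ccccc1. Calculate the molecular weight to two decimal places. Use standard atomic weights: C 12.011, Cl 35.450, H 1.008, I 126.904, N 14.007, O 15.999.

First, the molecular formula is C6H6O (counting implicit H from valence).
  C: 6 × 12.011 = 72.066
  H: 6 × 1.008 = 6.048
  O: 1 × 15.999 = 15.999
Sum: 6×12.011 + 6×1.008 + 1×15.999 = 94.113 → 94.11 g/mol.

94.11 g/mol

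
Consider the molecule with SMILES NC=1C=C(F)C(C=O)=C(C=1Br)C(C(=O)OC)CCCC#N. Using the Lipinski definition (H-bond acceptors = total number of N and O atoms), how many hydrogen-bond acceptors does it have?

N atoms: 2; O atoms: 3.
Lipinski HBA = 2 + 3 = 5.

5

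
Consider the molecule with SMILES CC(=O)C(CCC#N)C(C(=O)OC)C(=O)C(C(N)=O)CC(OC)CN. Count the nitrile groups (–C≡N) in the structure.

1

The nitrile motif appears at heavy-atom position 7 in the SMILES.
Other groups present: 1 amide, 1 ester, 1 ether, 2 ketone, 1 primary amine.
Nitrile count: 1.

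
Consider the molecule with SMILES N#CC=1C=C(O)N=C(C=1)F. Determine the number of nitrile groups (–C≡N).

The nitrile motif appears at heavy-atom position 2 in the SMILES.
Other groups present: 1 hydroxyl.
Nitrile count: 1.

1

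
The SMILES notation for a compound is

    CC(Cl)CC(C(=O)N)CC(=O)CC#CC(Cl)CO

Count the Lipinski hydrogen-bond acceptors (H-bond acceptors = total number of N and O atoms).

4

N atoms: 1; O atoms: 3.
Lipinski HBA = 1 + 3 = 4.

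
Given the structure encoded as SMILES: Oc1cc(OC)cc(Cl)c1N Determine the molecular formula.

C7H8ClNO2

Walk through each heavy atom and fill implicit hydrogens from standard valence (C 4, N 3, O 2, S 2, halogen 1); for lowercase aromatic atoms, an aromatic c carries 1 H when it has two neighbours and 0 H with three, and aromatic n carries 0 H:
  atom 1: O, bond orders sum to 1 (valence 2) → 1 H
  atom 2: aromatic c, 3 neighbours → 0 H
  atom 3: aromatic c, 2 neighbours → 1 H
  atom 4: aromatic c, 3 neighbours → 0 H
  atom 5: O, bond orders sum to 2 (valence 2) → 0 H
  atom 6: C, bond orders sum to 1 (valence 4) → 3 H
  atom 7: aromatic c, 2 neighbours → 1 H
  atom 8: aromatic c, 3 neighbours → 0 H
  atom 9: Cl (halogen, monovalent) → 0 H
  atom 10: aromatic c, 3 neighbours → 0 H
  atom 11: N, bond orders sum to 1 (valence 3) → 2 H
Totals → C:7, H:8, Cl:1, N:1, O:2.
In Hill order: C7H8ClNO2.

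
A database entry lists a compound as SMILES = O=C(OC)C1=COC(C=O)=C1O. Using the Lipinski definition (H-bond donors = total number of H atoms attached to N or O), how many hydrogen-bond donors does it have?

1

Donors: find every N or O and count the H atoms it carries.
  atom 1 (O): bond orders sum to 2 → 0 H
  atom 3 (O): bond orders sum to 2 → 0 H
  atom 7 (O): bond orders sum to 2 → 0 H
  atom 10 (O): bond orders sum to 2 → 0 H
  atom 12 (O): bond orders sum to 1 → 1 H
Lipinski HBD = 1.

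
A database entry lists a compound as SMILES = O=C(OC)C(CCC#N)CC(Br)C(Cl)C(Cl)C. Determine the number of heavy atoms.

Every atom symbol written in the SMILES (organic subset) is one heavy atom; implicit H are not written.
Heavy atoms by element → Br:1, C:11, Cl:2, N:1, O:2.
Total: 17.

17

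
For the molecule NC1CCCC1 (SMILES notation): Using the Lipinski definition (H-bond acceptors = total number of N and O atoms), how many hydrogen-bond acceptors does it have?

N atoms: 1; O atoms: 0.
Lipinski HBA = 1 + 0 = 1.

1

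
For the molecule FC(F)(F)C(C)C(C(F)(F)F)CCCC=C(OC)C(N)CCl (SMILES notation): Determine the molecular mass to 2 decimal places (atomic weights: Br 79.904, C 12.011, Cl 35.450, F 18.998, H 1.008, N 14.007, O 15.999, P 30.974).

355.75 g/mol

First, the molecular formula is C13H20ClF6NO (counting implicit H from valence).
  C: 13 × 12.011 = 156.143
  Cl: 1 × 35.450 = 35.450
  F: 6 × 18.998 = 113.988
  H: 20 × 1.008 = 20.160
  N: 1 × 14.007 = 14.007
  O: 1 × 15.999 = 15.999
Sum: 13×12.011 + 1×35.450 + 6×18.998 + 20×1.008 + 1×14.007 + 1×15.999 = 355.747 → 355.75 g/mol.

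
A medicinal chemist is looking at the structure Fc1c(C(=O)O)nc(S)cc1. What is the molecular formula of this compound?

C6H4FNO2S

Walk through each heavy atom and fill implicit hydrogens from standard valence (C 4, N 3, O 2, S 2, halogen 1); for lowercase aromatic atoms, an aromatic c carries 1 H when it has two neighbours and 0 H with three, and aromatic n carries 0 H:
  atom 1: F (halogen, monovalent) → 0 H
  atom 2: aromatic c, 3 neighbours → 0 H
  atom 3: aromatic c, 3 neighbours → 0 H
  atom 4: C, bond orders sum to 4 (valence 4) → 0 H
  atom 5: O, bond orders sum to 2 (valence 2) → 0 H
  atom 6: O, bond orders sum to 1 (valence 2) → 1 H
  atom 7: aromatic n, 2 neighbours → 0 H
  atom 8: aromatic c, 3 neighbours → 0 H
  atom 9: S, bond orders sum to 1 (valence 2) → 1 H
  atom 10: aromatic c, 2 neighbours → 1 H
  atom 11: aromatic c, 2 neighbours → 1 H
Totals → C:6, H:4, F:1, N:1, O:2, S:1.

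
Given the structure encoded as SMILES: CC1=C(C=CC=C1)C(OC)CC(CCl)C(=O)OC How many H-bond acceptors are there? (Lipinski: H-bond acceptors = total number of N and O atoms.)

N atoms: 0; O atoms: 3.
Lipinski HBA = 0 + 3 = 3.

3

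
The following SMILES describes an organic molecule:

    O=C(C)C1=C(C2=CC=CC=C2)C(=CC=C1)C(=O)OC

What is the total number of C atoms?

16

Count every carbon token in the SMILES (each C, including those in ring-closure positions and inside branches).
Carbon count: 16.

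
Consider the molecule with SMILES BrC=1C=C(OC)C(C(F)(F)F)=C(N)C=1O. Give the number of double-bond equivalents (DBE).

Degree of unsaturation = (number of rings) + (number of π bonds).
Ring closures in the SMILES: 1.
π bonds: 3 double bonds (each 1 DoU) → 3 DoU from unsaturation.
Total DoU = 1 + 3 = 4.

4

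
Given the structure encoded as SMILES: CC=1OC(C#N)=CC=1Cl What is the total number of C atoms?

6

Count every carbon token in the SMILES (each C, including those in ring-closure positions and inside branches).
Carbon count: 6.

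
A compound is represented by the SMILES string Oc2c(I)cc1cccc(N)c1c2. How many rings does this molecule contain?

2

In SMILES, each pair of matching ring-closure digits denotes one ring-closing bond; the number of such bonds equals the number of independent rings.
Ring-closure bonds here: 2.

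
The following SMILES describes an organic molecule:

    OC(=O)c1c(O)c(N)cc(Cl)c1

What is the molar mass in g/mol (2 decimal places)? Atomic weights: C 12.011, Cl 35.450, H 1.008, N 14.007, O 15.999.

First, the molecular formula is C7H6ClNO3 (counting implicit H from valence).
  C: 7 × 12.011 = 84.077
  Cl: 1 × 35.450 = 35.450
  H: 6 × 1.008 = 6.048
  N: 1 × 14.007 = 14.007
  O: 3 × 15.999 = 47.997
Sum: 7×12.011 + 1×35.450 + 6×1.008 + 1×14.007 + 3×15.999 = 187.579 → 187.58 g/mol.

187.58 g/mol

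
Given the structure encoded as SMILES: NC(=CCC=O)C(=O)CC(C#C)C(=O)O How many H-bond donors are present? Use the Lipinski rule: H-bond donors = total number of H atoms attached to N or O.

3

Donors: find every N or O and count the H atoms it carries.
  atom 1 (N): bond orders sum to 1 → 2 H
  atom 6 (O): bond orders sum to 2 → 0 H
  atom 8 (O): bond orders sum to 2 → 0 H
  atom 14 (O): bond orders sum to 2 → 0 H
  atom 15 (O): bond orders sum to 1 → 1 H
Lipinski HBD = 3.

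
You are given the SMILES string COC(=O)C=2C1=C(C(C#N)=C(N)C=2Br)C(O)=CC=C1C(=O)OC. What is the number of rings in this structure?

2

In SMILES, each pair of matching ring-closure digits denotes one ring-closing bond; the number of such bonds equals the number of independent rings.
Ring-closure bonds here: 2.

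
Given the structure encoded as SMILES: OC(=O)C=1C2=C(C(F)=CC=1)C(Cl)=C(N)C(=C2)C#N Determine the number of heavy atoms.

Every atom symbol written in the SMILES (organic subset) is one heavy atom; implicit H are not written.
Heavy atoms by element → C:12, Cl:1, F:1, N:2, O:2.
Total: 18.

18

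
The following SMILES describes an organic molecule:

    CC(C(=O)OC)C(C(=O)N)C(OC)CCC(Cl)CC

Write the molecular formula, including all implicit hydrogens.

Walk through each heavy atom and fill implicit hydrogens from standard valence (C 4, N 3, O 2, S 2, halogen 1):
  atom 1: C, bond orders sum to 1 (valence 4) → 3 H
  atom 2: C, bond orders sum to 3 (valence 4) → 1 H
  atom 3: C, bond orders sum to 4 (valence 4) → 0 H
  atom 4: O, bond orders sum to 2 (valence 2) → 0 H
  atom 5: O, bond orders sum to 2 (valence 2) → 0 H
  atom 6: C, bond orders sum to 1 (valence 4) → 3 H
  atom 7: C, bond orders sum to 3 (valence 4) → 1 H
  atom 8: C, bond orders sum to 4 (valence 4) → 0 H
  atom 9: O, bond orders sum to 2 (valence 2) → 0 H
  atom 10: N, bond orders sum to 1 (valence 3) → 2 H
  atom 11: C, bond orders sum to 3 (valence 4) → 1 H
  atom 12: O, bond orders sum to 2 (valence 2) → 0 H
  atom 13: C, bond orders sum to 1 (valence 4) → 3 H
  atom 14: C, bond orders sum to 2 (valence 4) → 2 H
  atom 15: C, bond orders sum to 2 (valence 4) → 2 H
  atom 16: C, bond orders sum to 3 (valence 4) → 1 H
  atom 17: Cl (halogen, monovalent) → 0 H
  atom 18: C, bond orders sum to 2 (valence 4) → 2 H
  atom 19: C, bond orders sum to 1 (valence 4) → 3 H
Totals → C:13, H:24, Cl:1, N:1, O:4.

C13H24ClNO4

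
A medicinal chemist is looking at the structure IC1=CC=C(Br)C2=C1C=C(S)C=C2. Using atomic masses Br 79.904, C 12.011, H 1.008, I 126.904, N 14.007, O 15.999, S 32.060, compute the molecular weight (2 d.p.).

First, the molecular formula is C10H6BrIS (counting implicit H from valence).
  Br: 1 × 79.904 = 79.904
  C: 10 × 12.011 = 120.110
  H: 6 × 1.008 = 6.048
  I: 1 × 126.904 = 126.904
  S: 1 × 32.060 = 32.060
Sum: 1×79.904 + 10×12.011 + 6×1.008 + 1×126.904 + 1×32.060 = 365.026 → 365.03 g/mol.

365.03 g/mol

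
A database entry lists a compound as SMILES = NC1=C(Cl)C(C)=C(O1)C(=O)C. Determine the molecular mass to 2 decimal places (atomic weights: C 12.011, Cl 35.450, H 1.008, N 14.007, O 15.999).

First, the molecular formula is C7H8ClNO2 (counting implicit H from valence).
  C: 7 × 12.011 = 84.077
  Cl: 1 × 35.450 = 35.450
  H: 8 × 1.008 = 8.064
  N: 1 × 14.007 = 14.007
  O: 2 × 15.999 = 31.998
Sum: 7×12.011 + 1×35.450 + 8×1.008 + 1×14.007 + 2×15.999 = 173.596 → 173.60 g/mol.

173.60 g/mol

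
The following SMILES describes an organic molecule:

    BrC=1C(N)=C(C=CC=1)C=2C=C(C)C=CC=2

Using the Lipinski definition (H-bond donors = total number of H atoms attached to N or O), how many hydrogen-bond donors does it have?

2

Donors: find every N or O and count the H atoms it carries.
  atom 4 (N): bond orders sum to 1 → 2 H
Lipinski HBD = 2.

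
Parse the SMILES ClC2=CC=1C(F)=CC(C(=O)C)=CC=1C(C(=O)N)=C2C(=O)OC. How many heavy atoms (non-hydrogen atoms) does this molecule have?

Every atom symbol written in the SMILES (organic subset) is one heavy atom; implicit H are not written.
Heavy atoms by element → C:15, Cl:1, F:1, N:1, O:4.
Total: 22.

22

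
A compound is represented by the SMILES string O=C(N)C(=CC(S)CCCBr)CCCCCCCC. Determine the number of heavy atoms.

Every atom symbol written in the SMILES (organic subset) is one heavy atom; implicit H are not written.
Heavy atoms by element → Br:1, C:15, N:1, O:1, S:1.
Total: 19.

19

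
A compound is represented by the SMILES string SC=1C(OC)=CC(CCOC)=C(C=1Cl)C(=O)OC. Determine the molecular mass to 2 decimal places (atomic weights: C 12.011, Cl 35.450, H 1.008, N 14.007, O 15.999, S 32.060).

290.76 g/mol

First, the molecular formula is C12H15ClO4S (counting implicit H from valence).
  C: 12 × 12.011 = 144.132
  Cl: 1 × 35.450 = 35.450
  H: 15 × 1.008 = 15.120
  O: 4 × 15.999 = 63.996
  S: 1 × 32.060 = 32.060
Sum: 12×12.011 + 1×35.450 + 15×1.008 + 4×15.999 + 1×32.060 = 290.758 → 290.76 g/mol.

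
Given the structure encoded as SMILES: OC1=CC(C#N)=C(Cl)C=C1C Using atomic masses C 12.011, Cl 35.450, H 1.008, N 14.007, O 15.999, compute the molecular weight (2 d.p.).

167.59 g/mol

First, the molecular formula is C8H6ClNO (counting implicit H from valence).
  C: 8 × 12.011 = 96.088
  Cl: 1 × 35.450 = 35.450
  H: 6 × 1.008 = 6.048
  N: 1 × 14.007 = 14.007
  O: 1 × 15.999 = 15.999
Sum: 8×12.011 + 1×35.450 + 6×1.008 + 1×14.007 + 1×15.999 = 167.592 → 167.59 g/mol.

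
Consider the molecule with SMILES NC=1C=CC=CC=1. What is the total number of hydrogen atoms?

7

Walk through each heavy atom and fill implicit hydrogens from standard valence (C 4, N 3, O 2, S 2, halogen 1):
  atom 1: N, bond orders sum to 1 (valence 3) → 2 H
  atom 2: C, bond orders sum to 4 (valence 4) → 0 H
  atom 3: C, bond orders sum to 3 (valence 4) → 1 H
  atom 4: C, bond orders sum to 3 (valence 4) → 1 H
  atom 5: C, bond orders sum to 3 (valence 4) → 1 H
  atom 6: C, bond orders sum to 3 (valence 4) → 1 H
  atom 7: C, bond orders sum to 3 (valence 4) → 1 H
Total hydrogens: 7.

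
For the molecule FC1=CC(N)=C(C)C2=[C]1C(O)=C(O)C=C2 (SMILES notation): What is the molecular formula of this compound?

C11H10FNO2

Walk through each heavy atom and fill implicit hydrogens from standard valence (C 4, N 3, O 2, S 2, halogen 1):
  atom 1: F (halogen, monovalent) → 0 H
  atom 2: C, bond orders sum to 4 (valence 4) → 0 H
  atom 3: C, bond orders sum to 3 (valence 4) → 1 H
  atom 4: C, bond orders sum to 4 (valence 4) → 0 H
  atom 5: N, bond orders sum to 1 (valence 3) → 2 H
  atom 6: C, bond orders sum to 4 (valence 4) → 0 H
  atom 7: C, bond orders sum to 1 (valence 4) → 3 H
  atom 8: C, bond orders sum to 4 (valence 4) → 0 H
  atom 9: C with explicit H count 0
  atom 10: C, bond orders sum to 4 (valence 4) → 0 H
  atom 11: O, bond orders sum to 1 (valence 2) → 1 H
  atom 12: C, bond orders sum to 4 (valence 4) → 0 H
  atom 13: O, bond orders sum to 1 (valence 2) → 1 H
  atom 14: C, bond orders sum to 3 (valence 4) → 1 H
  atom 15: C, bond orders sum to 3 (valence 4) → 1 H
Totals → C:11, H:10, F:1, N:1, O:2.
In Hill order: C11H10FNO2.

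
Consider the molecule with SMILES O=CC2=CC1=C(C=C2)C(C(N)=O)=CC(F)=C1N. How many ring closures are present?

In SMILES, each pair of matching ring-closure digits denotes one ring-closing bond; the number of such bonds equals the number of independent rings.
Ring-closure bonds here: 2.

2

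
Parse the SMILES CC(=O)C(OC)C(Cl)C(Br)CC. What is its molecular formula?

Walk through each heavy atom and fill implicit hydrogens from standard valence (C 4, N 3, O 2, S 2, halogen 1):
  atom 1: C, bond orders sum to 1 (valence 4) → 3 H
  atom 2: C, bond orders sum to 4 (valence 4) → 0 H
  atom 3: O, bond orders sum to 2 (valence 2) → 0 H
  atom 4: C, bond orders sum to 3 (valence 4) → 1 H
  atom 5: O, bond orders sum to 2 (valence 2) → 0 H
  atom 6: C, bond orders sum to 1 (valence 4) → 3 H
  atom 7: C, bond orders sum to 3 (valence 4) → 1 H
  atom 8: Cl (halogen, monovalent) → 0 H
  atom 9: C, bond orders sum to 3 (valence 4) → 1 H
  atom 10: Br (halogen, monovalent) → 0 H
  atom 11: C, bond orders sum to 2 (valence 4) → 2 H
  atom 12: C, bond orders sum to 1 (valence 4) → 3 H
Totals → C:8, H:14, Br:1, Cl:1, O:2.

C8H14BrClO2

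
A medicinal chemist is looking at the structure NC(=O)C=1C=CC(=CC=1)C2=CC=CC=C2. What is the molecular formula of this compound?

Walk through each heavy atom and fill implicit hydrogens from standard valence (C 4, N 3, O 2, S 2, halogen 1):
  atom 1: N, bond orders sum to 1 (valence 3) → 2 H
  atom 2: C, bond orders sum to 4 (valence 4) → 0 H
  atom 3: O, bond orders sum to 2 (valence 2) → 0 H
  atom 4: C, bond orders sum to 4 (valence 4) → 0 H
  atom 5: C, bond orders sum to 3 (valence 4) → 1 H
  atom 6: C, bond orders sum to 3 (valence 4) → 1 H
  atom 7: C, bond orders sum to 4 (valence 4) → 0 H
  atom 8: C, bond orders sum to 3 (valence 4) → 1 H
  atom 9: C, bond orders sum to 3 (valence 4) → 1 H
  atom 10: C, bond orders sum to 4 (valence 4) → 0 H
  atom 11: C, bond orders sum to 3 (valence 4) → 1 H
  atom 12: C, bond orders sum to 3 (valence 4) → 1 H
  atom 13: C, bond orders sum to 3 (valence 4) → 1 H
  atom 14: C, bond orders sum to 3 (valence 4) → 1 H
  atom 15: C, bond orders sum to 3 (valence 4) → 1 H
Totals → C:13, H:11, N:1, O:1.
In Hill order: C13H11NO.

C13H11NO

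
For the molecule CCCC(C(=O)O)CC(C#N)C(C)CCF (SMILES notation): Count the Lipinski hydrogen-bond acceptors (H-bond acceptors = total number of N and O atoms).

3

N atoms: 1; O atoms: 2.
Lipinski HBA = 1 + 2 = 3.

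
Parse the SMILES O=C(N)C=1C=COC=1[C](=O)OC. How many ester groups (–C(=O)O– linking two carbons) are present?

1

The ester motif appears at heavy-atom position 9 in the SMILES.
Other groups present: 1 amide.
Ester count: 1.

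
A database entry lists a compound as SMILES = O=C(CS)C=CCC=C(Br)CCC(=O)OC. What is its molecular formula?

C11H15BrO3S

Walk through each heavy atom and fill implicit hydrogens from standard valence (C 4, N 3, O 2, S 2, halogen 1):
  atom 1: O, bond orders sum to 2 (valence 2) → 0 H
  atom 2: C, bond orders sum to 4 (valence 4) → 0 H
  atom 3: C, bond orders sum to 2 (valence 4) → 2 H
  atom 4: S, bond orders sum to 1 (valence 2) → 1 H
  atom 5: C, bond orders sum to 3 (valence 4) → 1 H
  atom 6: C, bond orders sum to 3 (valence 4) → 1 H
  atom 7: C, bond orders sum to 2 (valence 4) → 2 H
  atom 8: C, bond orders sum to 3 (valence 4) → 1 H
  atom 9: C, bond orders sum to 4 (valence 4) → 0 H
  atom 10: Br (halogen, monovalent) → 0 H
  atom 11: C, bond orders sum to 2 (valence 4) → 2 H
  atom 12: C, bond orders sum to 2 (valence 4) → 2 H
  atom 13: C, bond orders sum to 4 (valence 4) → 0 H
  atom 14: O, bond orders sum to 2 (valence 2) → 0 H
  atom 15: O, bond orders sum to 2 (valence 2) → 0 H
  atom 16: C, bond orders sum to 1 (valence 4) → 3 H
Totals → C:11, H:15, Br:1, O:3, S:1.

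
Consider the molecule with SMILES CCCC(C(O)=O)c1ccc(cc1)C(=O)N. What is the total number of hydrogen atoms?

15

Walk through each heavy atom and fill implicit hydrogens from standard valence (C 4, N 3, O 2, S 2, halogen 1); for lowercase aromatic atoms, an aromatic c carries 1 H when it has two neighbours and 0 H with three, and aromatic n carries 0 H:
  atom 1: C, bond orders sum to 1 (valence 4) → 3 H
  atom 2: C, bond orders sum to 2 (valence 4) → 2 H
  atom 3: C, bond orders sum to 2 (valence 4) → 2 H
  atom 4: C, bond orders sum to 3 (valence 4) → 1 H
  atom 5: C, bond orders sum to 4 (valence 4) → 0 H
  atom 6: O, bond orders sum to 1 (valence 2) → 1 H
  atom 7: O, bond orders sum to 2 (valence 2) → 0 H
  atom 8: aromatic c, 3 neighbours → 0 H
  atom 9: aromatic c, 2 neighbours → 1 H
  atom 10: aromatic c, 2 neighbours → 1 H
  atom 11: aromatic c, 3 neighbours → 0 H
  atom 12: aromatic c, 2 neighbours → 1 H
  atom 13: aromatic c, 2 neighbours → 1 H
  atom 14: C, bond orders sum to 4 (valence 4) → 0 H
  atom 15: O, bond orders sum to 2 (valence 2) → 0 H
  atom 16: N, bond orders sum to 1 (valence 3) → 2 H
Total hydrogens: 15.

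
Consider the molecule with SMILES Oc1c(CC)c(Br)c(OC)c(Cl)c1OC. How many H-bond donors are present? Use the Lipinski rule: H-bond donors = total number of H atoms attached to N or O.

1

Donors: find every N or O and count the H atoms it carries.
  atom 1 (O): bond orders sum to 1 → 1 H
  atom 9 (O): bond orders sum to 2 → 0 H
  atom 14 (O): bond orders sum to 2 → 0 H
Lipinski HBD = 1.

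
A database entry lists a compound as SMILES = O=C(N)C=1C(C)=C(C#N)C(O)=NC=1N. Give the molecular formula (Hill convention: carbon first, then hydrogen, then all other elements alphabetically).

C8H8N4O2

Walk through each heavy atom and fill implicit hydrogens from standard valence (C 4, N 3, O 2, S 2, halogen 1):
  atom 1: O, bond orders sum to 2 (valence 2) → 0 H
  atom 2: C, bond orders sum to 4 (valence 4) → 0 H
  atom 3: N, bond orders sum to 1 (valence 3) → 2 H
  atom 4: C, bond orders sum to 4 (valence 4) → 0 H
  atom 5: C, bond orders sum to 4 (valence 4) → 0 H
  atom 6: C, bond orders sum to 1 (valence 4) → 3 H
  atom 7: C, bond orders sum to 4 (valence 4) → 0 H
  atom 8: C, bond orders sum to 4 (valence 4) → 0 H
  atom 9: N, bond orders sum to 3 (valence 3) → 0 H
  atom 10: C, bond orders sum to 4 (valence 4) → 0 H
  atom 11: O, bond orders sum to 1 (valence 2) → 1 H
  atom 12: N, bond orders sum to 3 (valence 3) → 0 H
  atom 13: C, bond orders sum to 4 (valence 4) → 0 H
  atom 14: N, bond orders sum to 1 (valence 3) → 2 H
Totals → C:8, H:8, N:4, O:2.
In Hill order: C8H8N4O2.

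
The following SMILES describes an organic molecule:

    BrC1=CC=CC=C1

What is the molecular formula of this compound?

Walk through each heavy atom and fill implicit hydrogens from standard valence (C 4, N 3, O 2, S 2, halogen 1):
  atom 1: Br (halogen, monovalent) → 0 H
  atom 2: C, bond orders sum to 4 (valence 4) → 0 H
  atom 3: C, bond orders sum to 3 (valence 4) → 1 H
  atom 4: C, bond orders sum to 3 (valence 4) → 1 H
  atom 5: C, bond orders sum to 3 (valence 4) → 1 H
  atom 6: C, bond orders sum to 3 (valence 4) → 1 H
  atom 7: C, bond orders sum to 3 (valence 4) → 1 H
Totals → C:6, H:5, Br:1.
In Hill order: C6H5Br.

C6H5Br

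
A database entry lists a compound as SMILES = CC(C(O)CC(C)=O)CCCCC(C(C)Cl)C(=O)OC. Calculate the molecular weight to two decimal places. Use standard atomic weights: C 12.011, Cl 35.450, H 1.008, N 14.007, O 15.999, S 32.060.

First, the molecular formula is C15H27ClO4 (counting implicit H from valence).
  C: 15 × 12.011 = 180.165
  Cl: 1 × 35.450 = 35.450
  H: 27 × 1.008 = 27.216
  O: 4 × 15.999 = 63.996
Sum: 15×12.011 + 1×35.450 + 27×1.008 + 4×15.999 = 306.827 → 306.83 g/mol.

306.83 g/mol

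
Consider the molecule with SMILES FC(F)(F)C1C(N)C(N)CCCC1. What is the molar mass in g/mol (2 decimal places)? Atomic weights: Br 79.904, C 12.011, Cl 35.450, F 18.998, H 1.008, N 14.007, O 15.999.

First, the molecular formula is C8H15F3N2 (counting implicit H from valence).
  C: 8 × 12.011 = 96.088
  F: 3 × 18.998 = 56.994
  H: 15 × 1.008 = 15.120
  N: 2 × 14.007 = 28.014
Sum: 8×12.011 + 3×18.998 + 15×1.008 + 2×14.007 = 196.216 → 196.22 g/mol.

196.22 g/mol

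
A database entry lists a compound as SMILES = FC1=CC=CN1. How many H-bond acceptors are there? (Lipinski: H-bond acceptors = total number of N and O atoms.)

N atoms: 1; O atoms: 0.
Lipinski HBA = 1 + 0 = 1.

1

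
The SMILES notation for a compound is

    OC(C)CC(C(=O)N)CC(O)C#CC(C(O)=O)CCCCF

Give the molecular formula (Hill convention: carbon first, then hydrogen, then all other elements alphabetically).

Walk through each heavy atom and fill implicit hydrogens from standard valence (C 4, N 3, O 2, S 2, halogen 1):
  atom 1: O, bond orders sum to 1 (valence 2) → 1 H
  atom 2: C, bond orders sum to 3 (valence 4) → 1 H
  atom 3: C, bond orders sum to 1 (valence 4) → 3 H
  atom 4: C, bond orders sum to 2 (valence 4) → 2 H
  atom 5: C, bond orders sum to 3 (valence 4) → 1 H
  atom 6: C, bond orders sum to 4 (valence 4) → 0 H
  atom 7: O, bond orders sum to 2 (valence 2) → 0 H
  atom 8: N, bond orders sum to 1 (valence 3) → 2 H
  atom 9: C, bond orders sum to 2 (valence 4) → 2 H
  atom 10: C, bond orders sum to 3 (valence 4) → 1 H
  atom 11: O, bond orders sum to 1 (valence 2) → 1 H
  atom 12: C, bond orders sum to 4 (valence 4) → 0 H
  atom 13: C, bond orders sum to 4 (valence 4) → 0 H
  atom 14: C, bond orders sum to 3 (valence 4) → 1 H
  atom 15: C, bond orders sum to 4 (valence 4) → 0 H
  atom 16: O, bond orders sum to 1 (valence 2) → 1 H
  atom 17: O, bond orders sum to 2 (valence 2) → 0 H
  atom 18: C, bond orders sum to 2 (valence 4) → 2 H
  atom 19: C, bond orders sum to 2 (valence 4) → 2 H
  atom 20: C, bond orders sum to 2 (valence 4) → 2 H
  atom 21: C, bond orders sum to 2 (valence 4) → 2 H
  atom 22: F (halogen, monovalent) → 0 H
Totals → C:15, H:24, F:1, N:1, O:5.

C15H24FNO5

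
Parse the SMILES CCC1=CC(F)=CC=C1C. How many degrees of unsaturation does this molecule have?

Molecular formula: C9H11F.
DoU = (2C + 2 + N − H − X) / 2, where X is the halogen count and O/S are ignored.
    = (2·9 + 2 + 0 − 11 − 1) / 2 = 8 / 2 = 4.

4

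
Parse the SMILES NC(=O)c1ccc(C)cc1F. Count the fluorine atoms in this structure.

Scan the SMILES for F atoms (remember two-letter symbols like Cl and Br are single atoms).
Fluorine count: 1.

1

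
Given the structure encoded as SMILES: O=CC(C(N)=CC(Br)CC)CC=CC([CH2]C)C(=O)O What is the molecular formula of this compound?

C14H22BrNO3

Walk through each heavy atom and fill implicit hydrogens from standard valence (C 4, N 3, O 2, S 2, halogen 1):
  atom 1: O, bond orders sum to 2 (valence 2) → 0 H
  atom 2: C, bond orders sum to 3 (valence 4) → 1 H
  atom 3: C, bond orders sum to 3 (valence 4) → 1 H
  atom 4: C, bond orders sum to 4 (valence 4) → 0 H
  atom 5: N, bond orders sum to 1 (valence 3) → 2 H
  atom 6: C, bond orders sum to 3 (valence 4) → 1 H
  atom 7: C, bond orders sum to 3 (valence 4) → 1 H
  atom 8: Br (halogen, monovalent) → 0 H
  atom 9: C, bond orders sum to 2 (valence 4) → 2 H
  atom 10: C, bond orders sum to 1 (valence 4) → 3 H
  atom 11: C, bond orders sum to 2 (valence 4) → 2 H
  atom 12: C, bond orders sum to 3 (valence 4) → 1 H
  atom 13: C, bond orders sum to 3 (valence 4) → 1 H
  atom 14: C, bond orders sum to 3 (valence 4) → 1 H
  atom 15: C with explicit H count 2
  atom 16: C, bond orders sum to 1 (valence 4) → 3 H
  atom 17: C, bond orders sum to 4 (valence 4) → 0 H
  atom 18: O, bond orders sum to 2 (valence 2) → 0 H
  atom 19: O, bond orders sum to 1 (valence 2) → 1 H
Totals → C:14, H:22, Br:1, N:1, O:3.
In Hill order: C14H22BrNO3.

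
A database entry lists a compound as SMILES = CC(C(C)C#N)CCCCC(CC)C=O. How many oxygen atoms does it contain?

1

Scan the SMILES for O atoms (remember two-letter symbols like Cl and Br are single atoms).
Oxygen count: 1.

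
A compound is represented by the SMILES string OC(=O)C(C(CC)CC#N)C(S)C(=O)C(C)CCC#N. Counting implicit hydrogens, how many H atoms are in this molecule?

20

Walk through each heavy atom and fill implicit hydrogens from standard valence (C 4, N 3, O 2, S 2, halogen 1):
  atom 1: O, bond orders sum to 1 (valence 2) → 1 H
  atom 2: C, bond orders sum to 4 (valence 4) → 0 H
  atom 3: O, bond orders sum to 2 (valence 2) → 0 H
  atom 4: C, bond orders sum to 3 (valence 4) → 1 H
  atom 5: C, bond orders sum to 3 (valence 4) → 1 H
  atom 6: C, bond orders sum to 2 (valence 4) → 2 H
  atom 7: C, bond orders sum to 1 (valence 4) → 3 H
  atom 8: C, bond orders sum to 2 (valence 4) → 2 H
  atom 9: C, bond orders sum to 4 (valence 4) → 0 H
  atom 10: N, bond orders sum to 3 (valence 3) → 0 H
  atom 11: C, bond orders sum to 3 (valence 4) → 1 H
  atom 12: S, bond orders sum to 1 (valence 2) → 1 H
  atom 13: C, bond orders sum to 4 (valence 4) → 0 H
  atom 14: O, bond orders sum to 2 (valence 2) → 0 H
  atom 15: C, bond orders sum to 3 (valence 4) → 1 H
  atom 16: C, bond orders sum to 1 (valence 4) → 3 H
  atom 17: C, bond orders sum to 2 (valence 4) → 2 H
  atom 18: C, bond orders sum to 2 (valence 4) → 2 H
  atom 19: C, bond orders sum to 4 (valence 4) → 0 H
  atom 20: N, bond orders sum to 3 (valence 3) → 0 H
Total hydrogens: 20.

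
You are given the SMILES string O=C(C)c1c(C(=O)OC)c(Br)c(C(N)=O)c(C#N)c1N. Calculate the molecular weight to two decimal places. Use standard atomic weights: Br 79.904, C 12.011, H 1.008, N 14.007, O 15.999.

340.13 g/mol

First, the molecular formula is C12H10BrN3O4 (counting implicit H from valence).
  Br: 1 × 79.904 = 79.904
  C: 12 × 12.011 = 144.132
  H: 10 × 1.008 = 10.080
  N: 3 × 14.007 = 42.021
  O: 4 × 15.999 = 63.996
Sum: 1×79.904 + 12×12.011 + 10×1.008 + 3×14.007 + 4×15.999 = 340.133 → 340.13 g/mol.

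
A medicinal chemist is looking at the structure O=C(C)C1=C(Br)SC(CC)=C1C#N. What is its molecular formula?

C9H8BrNOS

Walk through each heavy atom and fill implicit hydrogens from standard valence (C 4, N 3, O 2, S 2, halogen 1):
  atom 1: O, bond orders sum to 2 (valence 2) → 0 H
  atom 2: C, bond orders sum to 4 (valence 4) → 0 H
  atom 3: C, bond orders sum to 1 (valence 4) → 3 H
  atom 4: C, bond orders sum to 4 (valence 4) → 0 H
  atom 5: C, bond orders sum to 4 (valence 4) → 0 H
  atom 6: Br (halogen, monovalent) → 0 H
  atom 7: S, bond orders sum to 2 (valence 2) → 0 H
  atom 8: C, bond orders sum to 4 (valence 4) → 0 H
  atom 9: C, bond orders sum to 2 (valence 4) → 2 H
  atom 10: C, bond orders sum to 1 (valence 4) → 3 H
  atom 11: C, bond orders sum to 4 (valence 4) → 0 H
  atom 12: C, bond orders sum to 4 (valence 4) → 0 H
  atom 13: N, bond orders sum to 3 (valence 3) → 0 H
Totals → C:9, H:8, Br:1, N:1, O:1, S:1.
In Hill order: C9H8BrNOS.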